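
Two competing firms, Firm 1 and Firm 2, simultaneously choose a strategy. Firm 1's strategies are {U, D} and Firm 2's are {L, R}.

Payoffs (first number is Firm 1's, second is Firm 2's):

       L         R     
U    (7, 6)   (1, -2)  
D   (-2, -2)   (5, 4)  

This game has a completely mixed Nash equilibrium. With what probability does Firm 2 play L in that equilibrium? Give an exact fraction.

4/13

Let y be the probability that Firm 2 plays L. In a completely mixed equilibrium, Firm 1 must be indifferent between U and D.
Firm 1's expected payoff from U is 7y + (1−y); from D it is −2y + 5(1−y).
Setting these equal: 6y + 1 = −7y + 5, so y = 4/13.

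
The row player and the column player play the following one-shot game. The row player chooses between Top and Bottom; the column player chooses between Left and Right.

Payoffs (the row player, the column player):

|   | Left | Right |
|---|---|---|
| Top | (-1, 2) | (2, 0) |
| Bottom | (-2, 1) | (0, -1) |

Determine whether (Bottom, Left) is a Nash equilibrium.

No

At (Bottom, Left), the row player earns -2; switching to Top would give -1, so the row player would deviate.
The column player earns 1; switching to Right would give -1, so the column player has no profitable deviation.
Since at least one player can profitably deviate, this is not a Nash equilibrium.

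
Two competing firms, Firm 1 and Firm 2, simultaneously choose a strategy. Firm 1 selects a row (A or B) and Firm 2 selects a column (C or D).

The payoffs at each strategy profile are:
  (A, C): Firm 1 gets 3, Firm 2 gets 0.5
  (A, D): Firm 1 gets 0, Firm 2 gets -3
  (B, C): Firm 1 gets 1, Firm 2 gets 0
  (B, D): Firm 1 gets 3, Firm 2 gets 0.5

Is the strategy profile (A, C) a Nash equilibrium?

At (A, C), Firm 1 earns 3; switching to B would give 1, so Firm 1 has no profitable deviation.
Firm 2 earns 0.5; switching to D would give -3, so Firm 2 has no profitable deviation.
Neither player can gain by a unilateral deviation, so this profile is a Nash equilibrium.

Yes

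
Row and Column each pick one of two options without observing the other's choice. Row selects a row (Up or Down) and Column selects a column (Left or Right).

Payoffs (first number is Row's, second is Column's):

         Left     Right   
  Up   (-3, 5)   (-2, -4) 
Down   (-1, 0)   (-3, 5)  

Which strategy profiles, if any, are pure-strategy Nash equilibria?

(Up, Left): Row prefers Down (-1 > -3) — not an equilibrium.
(Up, Right): Column prefers Left (5 > -4) — not an equilibrium.
(Down, Left): Column prefers Right (5 > 0) — not an equilibrium.
(Down, Right): Row prefers Up (-2 > -3) — not an equilibrium.

none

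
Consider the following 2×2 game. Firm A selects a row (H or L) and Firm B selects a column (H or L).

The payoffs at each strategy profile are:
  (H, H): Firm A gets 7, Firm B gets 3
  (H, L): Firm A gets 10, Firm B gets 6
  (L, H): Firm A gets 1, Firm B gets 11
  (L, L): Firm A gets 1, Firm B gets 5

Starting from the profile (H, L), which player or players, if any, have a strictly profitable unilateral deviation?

Firm A at (H, L) earns 10; deviating to L yields 1 — not better.
Firm B earns 6; deviating to H yields 3 — not better.
Neither player can strictly improve; the profile is a Nash equilibrium.

Neither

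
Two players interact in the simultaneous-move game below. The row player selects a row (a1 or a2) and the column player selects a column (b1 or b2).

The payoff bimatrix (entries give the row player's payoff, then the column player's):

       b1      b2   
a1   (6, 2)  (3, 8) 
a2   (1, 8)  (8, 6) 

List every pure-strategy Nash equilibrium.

none

(a1, b1): the column player prefers b2 (8 > 2) — not an equilibrium.
(a1, b2): the row player prefers a2 (8 > 3) — not an equilibrium.
(a2, b1): the row player prefers a1 (6 > 1) — not an equilibrium.
(a2, b2): the column player prefers b1 (8 > 6) — not an equilibrium.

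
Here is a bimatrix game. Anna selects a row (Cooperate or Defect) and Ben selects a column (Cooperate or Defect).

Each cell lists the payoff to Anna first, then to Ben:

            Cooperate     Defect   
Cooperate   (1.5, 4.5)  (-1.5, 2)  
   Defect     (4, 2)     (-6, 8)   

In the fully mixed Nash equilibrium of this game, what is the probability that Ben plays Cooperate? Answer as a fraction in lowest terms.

Let y be the probability that Ben plays Cooperate. In a completely mixed equilibrium, Anna must be indifferent between Cooperate and Defect.
Anna's expected payoff from Cooperate is 1.5y − 1.5(1−y); from Defect it is 4y − 6(1−y).
Setting these equal: 3y − 1.5 = 10y − 6, so y = 9/14.

9/14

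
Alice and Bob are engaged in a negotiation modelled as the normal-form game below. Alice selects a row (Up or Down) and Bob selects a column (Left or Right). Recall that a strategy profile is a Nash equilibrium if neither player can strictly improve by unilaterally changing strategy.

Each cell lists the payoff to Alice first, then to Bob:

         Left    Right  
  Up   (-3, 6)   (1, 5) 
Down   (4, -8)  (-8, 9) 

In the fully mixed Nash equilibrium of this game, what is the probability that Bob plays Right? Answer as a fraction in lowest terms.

Let y be the probability that Bob plays Left. In a completely mixed equilibrium, Alice must be indifferent between Up and Down.
Alice's expected payoff from Up is −3y + (1−y); from Down it is 4y − 8(1−y).
Setting these equal: −4y + 1 = 12y − 8, so y = 9/16.
Therefore Bob plays Right with probability 1 − 9/16 = 7/16.

7/16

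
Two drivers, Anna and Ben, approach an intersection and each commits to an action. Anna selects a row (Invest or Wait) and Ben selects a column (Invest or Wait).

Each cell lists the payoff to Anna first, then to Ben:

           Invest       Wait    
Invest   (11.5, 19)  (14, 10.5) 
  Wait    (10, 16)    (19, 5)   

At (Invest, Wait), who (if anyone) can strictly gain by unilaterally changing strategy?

Anna at (Invest, Wait) earns 14; deviating to Wait yields 19 — a strict improvement.
Ben earns 10.5; deviating to Invest yields 19 — a strict improvement.
Both Anna and Ben have strictly profitable deviations.

Both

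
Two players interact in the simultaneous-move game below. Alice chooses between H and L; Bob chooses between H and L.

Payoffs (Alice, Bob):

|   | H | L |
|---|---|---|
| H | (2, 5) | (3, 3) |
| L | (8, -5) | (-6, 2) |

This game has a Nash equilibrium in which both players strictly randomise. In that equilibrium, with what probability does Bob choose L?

2/5

Let q be the probability that Bob plays H. In a completely mixed equilibrium, Alice must be indifferent between H and L.
Alice's expected payoff from H is 2q + 3(1−q); from L it is 8q − 6(1−q).
Setting these equal: −q + 3 = 14q − 6, so q = 3/5.
Therefore Bob plays L with probability 1 − 3/5 = 2/5.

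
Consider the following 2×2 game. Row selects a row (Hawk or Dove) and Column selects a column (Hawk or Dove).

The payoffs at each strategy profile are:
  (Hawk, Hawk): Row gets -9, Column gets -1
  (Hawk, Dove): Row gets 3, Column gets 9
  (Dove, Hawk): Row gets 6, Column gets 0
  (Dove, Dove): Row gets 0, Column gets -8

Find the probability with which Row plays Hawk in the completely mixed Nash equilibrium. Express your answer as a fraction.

4/9

Let r be the probability that Row plays Hawk. In a completely mixed equilibrium, Column must be indifferent between Hawk and Dove.
Column's expected payoff from Hawk is −r; from Dove it is 9r − 8(1−r).
Setting these equal: −r = 17r − 8, so r = 4/9.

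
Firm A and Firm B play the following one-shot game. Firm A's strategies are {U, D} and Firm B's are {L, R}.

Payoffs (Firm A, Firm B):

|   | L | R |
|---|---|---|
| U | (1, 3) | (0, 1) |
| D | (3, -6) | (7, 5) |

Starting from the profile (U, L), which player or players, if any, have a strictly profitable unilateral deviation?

Firm A at (U, L) earns 1; deviating to D yields 3 — a strict improvement.
Firm B earns 3; deviating to R yields 1 — not better.
Only Firm A has a strictly profitable deviation.

Firm A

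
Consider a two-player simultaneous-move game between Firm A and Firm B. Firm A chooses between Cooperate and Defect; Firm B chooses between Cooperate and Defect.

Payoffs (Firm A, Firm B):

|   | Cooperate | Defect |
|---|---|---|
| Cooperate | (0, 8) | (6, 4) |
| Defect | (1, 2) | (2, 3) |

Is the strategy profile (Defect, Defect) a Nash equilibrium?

At (Defect, Defect), Firm A earns 2; switching to Cooperate would give 6, so Firm A would deviate.
Firm B earns 3; switching to Cooperate would give 2, so Firm B has no profitable deviation.
Since at least one player can profitably deviate, this is not a Nash equilibrium.

No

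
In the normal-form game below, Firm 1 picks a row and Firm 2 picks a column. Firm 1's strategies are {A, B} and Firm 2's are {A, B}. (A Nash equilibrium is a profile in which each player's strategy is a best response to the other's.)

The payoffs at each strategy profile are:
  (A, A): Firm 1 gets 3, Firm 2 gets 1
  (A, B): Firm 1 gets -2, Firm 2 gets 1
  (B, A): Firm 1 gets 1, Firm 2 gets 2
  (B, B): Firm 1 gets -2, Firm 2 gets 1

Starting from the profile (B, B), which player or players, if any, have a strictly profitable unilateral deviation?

Firm 2

Firm 1 at (B, B) earns -2; deviating to A yields -2 — not better.
Firm 2 earns 1; deviating to A yields 2 — a strict improvement.
Only Firm 2 has a strictly profitable deviation.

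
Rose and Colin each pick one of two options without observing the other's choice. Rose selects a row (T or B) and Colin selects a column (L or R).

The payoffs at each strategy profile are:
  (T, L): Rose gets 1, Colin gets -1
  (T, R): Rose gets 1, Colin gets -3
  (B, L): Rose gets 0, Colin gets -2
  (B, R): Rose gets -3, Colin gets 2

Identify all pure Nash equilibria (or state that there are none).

(T, L)

(T, L): Rose gets 1 ≥ 0 from B, and Colin gets -1 ≥ -3 from R — Nash equilibrium.
(T, R): Colin prefers L (-1 > -3) — not an equilibrium.
(B, L): Rose prefers T (1 > 0); Colin prefers R (2 > -2) — not an equilibrium.
(B, R): Rose prefers T (1 > -3) — not an equilibrium.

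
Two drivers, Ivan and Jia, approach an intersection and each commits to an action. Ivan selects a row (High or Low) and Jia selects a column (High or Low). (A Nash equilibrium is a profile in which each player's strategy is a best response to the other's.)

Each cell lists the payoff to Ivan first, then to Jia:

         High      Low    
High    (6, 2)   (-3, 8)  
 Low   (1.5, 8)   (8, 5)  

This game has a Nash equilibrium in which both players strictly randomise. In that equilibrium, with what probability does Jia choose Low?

9/31

Let q be the probability that Jia plays High. In a completely mixed equilibrium, Ivan must be indifferent between High and Low.
Ivan's expected payoff from High is 6q − 3(1−q); from Low it is 1.5q + 8(1−q).
Setting these equal: 9q − 3 = −6.5q + 8, so q = 22/31.
Therefore Jia plays Low with probability 1 − 22/31 = 9/31.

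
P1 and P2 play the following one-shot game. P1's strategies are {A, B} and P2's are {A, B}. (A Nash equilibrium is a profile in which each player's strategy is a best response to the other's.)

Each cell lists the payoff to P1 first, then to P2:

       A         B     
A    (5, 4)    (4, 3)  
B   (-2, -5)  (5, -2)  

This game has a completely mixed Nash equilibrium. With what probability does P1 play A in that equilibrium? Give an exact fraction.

3/4

Let r be the probability that P1 plays A. In a completely mixed equilibrium, P2 must be indifferent between A and B.
P2's expected payoff from A is 4r − 5(1−r); from B it is 3r − 2(1−r).
Setting these equal: 9r − 5 = 5r − 2, so r = 3/4.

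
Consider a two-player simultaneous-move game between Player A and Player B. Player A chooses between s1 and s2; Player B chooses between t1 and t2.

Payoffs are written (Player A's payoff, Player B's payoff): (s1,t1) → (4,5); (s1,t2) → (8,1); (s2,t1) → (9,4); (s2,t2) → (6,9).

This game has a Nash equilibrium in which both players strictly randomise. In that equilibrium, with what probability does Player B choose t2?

5/7

Let c be the probability that Player B plays t1. In a completely mixed equilibrium, Player A must be indifferent between s1 and s2.
Player A's expected payoff from s1 is 4c + 8(1−c); from s2 it is 9c + 6(1−c).
Setting these equal: −4c + 8 = 3c + 6, so c = 2/7.
Therefore Player B plays t2 with probability 1 − 2/7 = 5/7.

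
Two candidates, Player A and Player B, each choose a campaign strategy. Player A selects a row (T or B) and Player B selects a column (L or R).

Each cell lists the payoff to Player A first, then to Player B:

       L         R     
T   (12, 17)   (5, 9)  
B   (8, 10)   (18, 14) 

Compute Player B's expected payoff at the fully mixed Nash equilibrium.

First find p, the probability Player A plays T, from Player B's indifference between L and R: 17p + 10(1−p) = 9p + 14(1−p), giving p = 1/3.
Since Player B is indifferent in equilibrium, Player B's expected payoff equals the payoff from either column against (1/3, 2/3). Using L: 17(1/3) + 10(2/3) = 37/3.

37/3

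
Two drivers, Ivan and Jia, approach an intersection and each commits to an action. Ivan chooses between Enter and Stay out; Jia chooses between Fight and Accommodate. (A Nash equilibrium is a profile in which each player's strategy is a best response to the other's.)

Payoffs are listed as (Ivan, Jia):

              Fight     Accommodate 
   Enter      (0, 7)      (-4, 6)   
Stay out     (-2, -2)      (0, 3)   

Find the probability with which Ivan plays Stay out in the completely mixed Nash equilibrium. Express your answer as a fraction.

1/6

Let x be the probability that Ivan plays Enter. In a completely mixed equilibrium, Jia must be indifferent between Fight and Accommodate.
Jia's expected payoff from Fight is 7x − 2(1−x); from Accommodate it is 6x + 3(1−x).
Setting these equal: 9x − 2 = 3x + 3, so x = 5/6.
Therefore Ivan plays Stay out with probability 1 − 5/6 = 1/6.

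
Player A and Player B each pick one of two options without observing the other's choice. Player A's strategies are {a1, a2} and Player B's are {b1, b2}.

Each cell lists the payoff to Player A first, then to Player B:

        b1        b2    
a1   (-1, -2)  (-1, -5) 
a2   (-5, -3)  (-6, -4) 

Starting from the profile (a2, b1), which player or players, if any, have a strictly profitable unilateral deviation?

Player A

Player A at (a2, b1) earns -5; deviating to a1 yields -1 — a strict improvement.
Player B earns -3; deviating to b2 yields -4 — not better.
Only Player A has a strictly profitable deviation.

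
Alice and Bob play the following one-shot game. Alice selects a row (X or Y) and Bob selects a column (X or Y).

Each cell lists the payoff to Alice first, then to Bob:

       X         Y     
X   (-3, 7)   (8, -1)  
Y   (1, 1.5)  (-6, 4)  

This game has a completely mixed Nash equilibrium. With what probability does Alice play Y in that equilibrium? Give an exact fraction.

16/21

Let p be the probability that Alice plays X. In a completely mixed equilibrium, Bob must be indifferent between X and Y.
Bob's expected payoff from X is 7p + 1.5(1−p); from Y it is −p + 4(1−p).
Setting these equal: 5.5p + 1.5 = −5p + 4, so p = 5/21.
Therefore Alice plays Y with probability 1 − 5/21 = 16/21.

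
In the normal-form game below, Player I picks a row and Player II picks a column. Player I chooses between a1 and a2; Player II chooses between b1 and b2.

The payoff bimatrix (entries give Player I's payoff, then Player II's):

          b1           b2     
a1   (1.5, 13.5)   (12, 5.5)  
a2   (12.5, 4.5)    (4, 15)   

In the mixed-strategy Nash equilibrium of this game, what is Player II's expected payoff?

711/74

First find p, the probability Player I plays a1, from Player II's indifference between b1 and b2: 13.5p + 4.5(1−p) = 5.5p + 15(1−p), giving p = 21/37.
Since Player II is indifferent in equilibrium, Player II's expected payoff equals the payoff from either column against (21/37, 16/37). Using b1: 13.5(21/37) + 4.5(16/37) = 711/74.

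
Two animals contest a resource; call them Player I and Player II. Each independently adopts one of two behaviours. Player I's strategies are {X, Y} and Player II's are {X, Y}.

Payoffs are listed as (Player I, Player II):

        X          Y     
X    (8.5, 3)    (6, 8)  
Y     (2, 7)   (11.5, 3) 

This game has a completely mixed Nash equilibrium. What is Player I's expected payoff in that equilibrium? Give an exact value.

343/48

First find y, the probability Player II plays X, from Player I's indifference between X and Y: 8.5y + 6(1−y) = 2y + 11.5(1−y), giving y = 11/24.
Since Player I is indifferent in equilibrium, Player I's expected payoff equals the payoff from either row against (11/24, 13/24). Using X: 8.5(11/24) + 6(13/24) = 343/48.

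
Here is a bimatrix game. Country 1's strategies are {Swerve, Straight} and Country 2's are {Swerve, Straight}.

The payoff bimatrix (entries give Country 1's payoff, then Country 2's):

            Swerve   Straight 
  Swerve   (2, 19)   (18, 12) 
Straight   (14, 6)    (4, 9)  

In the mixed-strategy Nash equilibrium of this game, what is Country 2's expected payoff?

First find p, the probability Country 1 plays Swerve, from Country 2's indifference between Swerve and Straight: 19p + 6(1−p) = 12p + 9(1−p), giving p = 3/10.
Since Country 2 is indifferent in equilibrium, Country 2's expected payoff equals the payoff from either column against (3/10, 7/10). Using Swerve: 19(3/10) + 6(7/10) = 99/10.

99/10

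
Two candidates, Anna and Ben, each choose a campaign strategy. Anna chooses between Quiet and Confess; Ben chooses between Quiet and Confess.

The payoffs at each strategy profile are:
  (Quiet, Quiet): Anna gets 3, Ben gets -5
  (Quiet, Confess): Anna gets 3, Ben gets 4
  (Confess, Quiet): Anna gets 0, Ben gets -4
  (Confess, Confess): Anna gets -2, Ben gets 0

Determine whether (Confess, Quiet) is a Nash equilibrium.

No

At (Confess, Quiet), Anna earns 0; switching to Quiet would give 3, so Anna would deviate.
Ben earns -4; switching to Confess would give 0, so Ben would deviate.
Since at least one player can profitably deviate, this is not a Nash equilibrium.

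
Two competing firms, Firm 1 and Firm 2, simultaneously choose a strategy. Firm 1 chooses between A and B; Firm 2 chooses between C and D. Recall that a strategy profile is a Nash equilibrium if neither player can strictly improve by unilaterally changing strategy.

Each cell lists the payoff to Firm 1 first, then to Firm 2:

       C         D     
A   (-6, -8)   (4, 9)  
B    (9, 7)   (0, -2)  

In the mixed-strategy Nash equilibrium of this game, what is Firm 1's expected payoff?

First find q, the probability Firm 2 plays C, from Firm 1's indifference between A and B: −6q + 4(1−q) = 9q, giving q = 4/19.
Since Firm 1 is indifferent in equilibrium, Firm 1's expected payoff equals the payoff from either row against (4/19, 15/19). Using A: −6(4/19) + 4(15/19) = 36/19.

36/19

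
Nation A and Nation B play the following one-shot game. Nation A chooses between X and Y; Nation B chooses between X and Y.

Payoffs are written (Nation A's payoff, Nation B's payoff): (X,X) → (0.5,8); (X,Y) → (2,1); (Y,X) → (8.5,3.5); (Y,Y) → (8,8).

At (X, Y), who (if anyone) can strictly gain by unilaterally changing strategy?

Nation A at (X, Y) earns 2; deviating to Y yields 8 — a strict improvement.
Nation B earns 1; deviating to X yields 8 — a strict improvement.
Both Nation A and Nation B have strictly profitable deviations.

Both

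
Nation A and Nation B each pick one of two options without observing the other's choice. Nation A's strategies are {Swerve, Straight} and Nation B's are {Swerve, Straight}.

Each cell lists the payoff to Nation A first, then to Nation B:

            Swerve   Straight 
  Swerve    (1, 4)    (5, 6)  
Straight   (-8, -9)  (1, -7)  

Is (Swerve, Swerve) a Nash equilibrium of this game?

No

At (Swerve, Swerve), Nation A earns 1; switching to Straight would give -8, so Nation A has no profitable deviation.
Nation B earns 4; switching to Straight would give 6, so Nation B would deviate.
Since at least one player can profitably deviate, this is not a Nash equilibrium.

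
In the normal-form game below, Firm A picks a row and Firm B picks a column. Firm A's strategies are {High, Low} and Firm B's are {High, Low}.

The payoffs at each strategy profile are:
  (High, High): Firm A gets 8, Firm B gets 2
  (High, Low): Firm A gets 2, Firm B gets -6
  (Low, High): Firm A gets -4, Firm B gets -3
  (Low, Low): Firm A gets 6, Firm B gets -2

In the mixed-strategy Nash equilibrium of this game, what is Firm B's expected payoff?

First find p, the probability Firm A plays High, from Firm B's indifference between High and Low: 2p − 3(1−p) = −6p − 2(1−p), giving p = 1/9.
Since Firm B is indifferent in equilibrium, Firm B's expected payoff equals the payoff from either column against (1/9, 8/9). Using High: 2(1/9) − 3(8/9) = -22/9.

-22/9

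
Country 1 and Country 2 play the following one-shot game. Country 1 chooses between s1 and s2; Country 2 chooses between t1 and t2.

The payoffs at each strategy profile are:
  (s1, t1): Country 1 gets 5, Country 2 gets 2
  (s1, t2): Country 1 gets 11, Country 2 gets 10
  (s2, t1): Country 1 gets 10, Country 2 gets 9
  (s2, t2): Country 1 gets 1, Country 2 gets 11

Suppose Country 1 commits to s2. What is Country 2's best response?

t2

Against s2, Country 2 earns 9 from t1 and 11 from t2.
So t2 is the best response.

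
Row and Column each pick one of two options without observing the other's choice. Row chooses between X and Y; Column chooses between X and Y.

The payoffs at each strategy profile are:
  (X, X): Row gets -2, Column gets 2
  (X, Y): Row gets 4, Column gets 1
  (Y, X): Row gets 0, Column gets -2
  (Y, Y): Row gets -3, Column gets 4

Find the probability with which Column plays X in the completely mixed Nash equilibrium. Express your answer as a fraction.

7/9

Let q be the probability that Column plays X. In a completely mixed equilibrium, Row must be indifferent between X and Y.
Row's expected payoff from X is −2q + 4(1−q); from Y it is −3(1−q).
Setting these equal: −6q + 4 = 3q − 3, so q = 7/9.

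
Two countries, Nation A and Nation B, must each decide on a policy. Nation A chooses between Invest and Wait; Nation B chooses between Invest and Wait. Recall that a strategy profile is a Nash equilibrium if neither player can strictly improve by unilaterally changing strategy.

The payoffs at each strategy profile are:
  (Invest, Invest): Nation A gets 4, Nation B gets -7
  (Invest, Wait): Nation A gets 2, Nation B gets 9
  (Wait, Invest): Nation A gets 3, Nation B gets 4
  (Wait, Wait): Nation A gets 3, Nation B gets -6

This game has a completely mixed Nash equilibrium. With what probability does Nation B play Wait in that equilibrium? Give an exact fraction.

1/2

Let q be the probability that Nation B plays Invest. In a completely mixed equilibrium, Nation A must be indifferent between Invest and Wait.
Nation A's expected payoff from Invest is 4q + 2(1−q); from Wait it is 3q + 3(1−q).
Setting these equal: 2q + 2 = 3, so q = 1/2.
Therefore Nation B plays Wait with probability 1 − 1/2 = 1/2.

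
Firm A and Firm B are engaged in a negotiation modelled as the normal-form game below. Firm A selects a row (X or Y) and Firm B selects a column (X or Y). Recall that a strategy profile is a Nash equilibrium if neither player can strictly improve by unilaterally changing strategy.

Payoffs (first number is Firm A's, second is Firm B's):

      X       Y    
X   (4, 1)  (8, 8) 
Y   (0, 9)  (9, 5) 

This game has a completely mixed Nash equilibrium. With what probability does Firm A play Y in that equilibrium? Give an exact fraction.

Let x be the probability that Firm A plays X. In a completely mixed equilibrium, Firm B must be indifferent between X and Y.
Firm B's expected payoff from X is x + 9(1−x); from Y it is 8x + 5(1−x).
Setting these equal: −8x + 9 = 3x + 5, so x = 4/11.
Therefore Firm A plays Y with probability 1 − 4/11 = 7/11.

7/11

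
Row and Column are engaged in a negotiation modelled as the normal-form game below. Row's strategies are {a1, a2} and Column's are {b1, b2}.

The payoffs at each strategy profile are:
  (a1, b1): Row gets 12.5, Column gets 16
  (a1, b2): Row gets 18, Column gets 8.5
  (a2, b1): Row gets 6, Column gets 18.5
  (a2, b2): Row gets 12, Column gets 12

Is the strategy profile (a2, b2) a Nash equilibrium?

At (a2, b2), Row earns 12; switching to a1 would give 18, so Row would deviate.
Column earns 12; switching to b1 would give 18.5, so Column would deviate.
Since at least one player can profitably deviate, this is not a Nash equilibrium.

No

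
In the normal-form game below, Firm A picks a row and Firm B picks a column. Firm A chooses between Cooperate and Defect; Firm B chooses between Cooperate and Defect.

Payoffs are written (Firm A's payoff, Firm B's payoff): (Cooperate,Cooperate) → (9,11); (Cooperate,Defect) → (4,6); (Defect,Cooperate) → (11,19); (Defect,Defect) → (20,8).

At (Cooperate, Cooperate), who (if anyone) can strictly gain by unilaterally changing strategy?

Firm A

Firm A at (Cooperate, Cooperate) earns 9; deviating to Defect yields 11 — a strict improvement.
Firm B earns 11; deviating to Defect yields 6 — not better.
Only Firm A has a strictly profitable deviation.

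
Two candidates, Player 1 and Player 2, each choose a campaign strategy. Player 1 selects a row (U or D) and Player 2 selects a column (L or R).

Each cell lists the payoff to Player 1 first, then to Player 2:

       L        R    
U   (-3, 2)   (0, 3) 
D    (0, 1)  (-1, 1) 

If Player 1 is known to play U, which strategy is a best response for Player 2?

R

Against U, Player 2 earns 2 from L and 3 from R.
So R is the best response.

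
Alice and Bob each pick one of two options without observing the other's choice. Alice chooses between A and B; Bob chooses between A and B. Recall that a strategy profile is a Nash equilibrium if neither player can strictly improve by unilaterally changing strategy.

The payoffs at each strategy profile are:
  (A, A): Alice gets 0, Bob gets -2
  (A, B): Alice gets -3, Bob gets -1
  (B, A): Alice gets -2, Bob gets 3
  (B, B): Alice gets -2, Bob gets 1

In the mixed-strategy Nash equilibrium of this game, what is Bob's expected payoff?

-1/3

First find x, the probability Alice plays A, from Bob's indifference between A and B: −2x + 3(1−x) = −x + (1−x), giving x = 2/3.
Since Bob is indifferent in equilibrium, Bob's expected payoff equals the payoff from either column against (2/3, 1/3). Using A: −2(2/3) + 3(1/3) = -1/3.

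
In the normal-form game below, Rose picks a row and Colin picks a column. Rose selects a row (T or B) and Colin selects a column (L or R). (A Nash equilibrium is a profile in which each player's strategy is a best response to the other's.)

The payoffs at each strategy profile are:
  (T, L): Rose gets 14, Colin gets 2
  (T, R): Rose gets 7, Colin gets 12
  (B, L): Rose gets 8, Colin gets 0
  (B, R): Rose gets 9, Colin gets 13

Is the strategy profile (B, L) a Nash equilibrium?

No

At (B, L), Rose earns 8; switching to T would give 14, so Rose would deviate.
Colin earns 0; switching to R would give 13, so Colin would deviate.
Since at least one player can profitably deviate, this is not a Nash equilibrium.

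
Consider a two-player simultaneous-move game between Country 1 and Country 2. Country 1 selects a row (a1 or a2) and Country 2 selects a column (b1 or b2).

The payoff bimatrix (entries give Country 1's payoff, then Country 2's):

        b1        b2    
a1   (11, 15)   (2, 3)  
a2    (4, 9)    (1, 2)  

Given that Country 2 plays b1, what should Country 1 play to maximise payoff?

Against b1, Country 1 earns 11 from a1 and 4 from a2.
So a1 is the best response.

a1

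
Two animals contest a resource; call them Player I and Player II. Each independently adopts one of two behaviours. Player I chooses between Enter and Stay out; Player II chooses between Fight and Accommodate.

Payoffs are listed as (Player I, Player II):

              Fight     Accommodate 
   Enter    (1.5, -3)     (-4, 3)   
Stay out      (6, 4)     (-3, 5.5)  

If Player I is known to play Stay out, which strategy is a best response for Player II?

Accommodate

Against Stay out, Player II earns 4 from Fight and 5.5 from Accommodate.
So Accommodate is the best response.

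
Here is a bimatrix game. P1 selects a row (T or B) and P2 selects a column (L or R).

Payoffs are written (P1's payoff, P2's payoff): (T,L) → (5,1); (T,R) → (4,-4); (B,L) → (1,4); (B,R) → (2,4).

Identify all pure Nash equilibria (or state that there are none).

(T, L)

(T, L): P1 gets 5 ≥ 1 from B, and P2 gets 1 ≥ -4 from R — Nash equilibrium.
(T, R): P2 prefers L (1 > -4) — not an equilibrium.
(B, L): P1 prefers T (5 > 1) — not an equilibrium.
(B, R): P1 prefers T (4 > 2) — not an equilibrium.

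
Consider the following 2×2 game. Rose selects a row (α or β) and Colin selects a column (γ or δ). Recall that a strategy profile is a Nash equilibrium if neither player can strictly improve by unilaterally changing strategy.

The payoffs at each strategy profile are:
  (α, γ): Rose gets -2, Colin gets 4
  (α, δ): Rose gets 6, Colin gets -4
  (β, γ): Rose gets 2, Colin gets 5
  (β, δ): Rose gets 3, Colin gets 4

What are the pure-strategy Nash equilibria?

(β, γ)

(α, γ): Rose prefers β (2 > -2) — not an equilibrium.
(α, δ): Colin prefers γ (4 > -4) — not an equilibrium.
(β, γ): Rose gets 2 ≥ -2 from α, and Colin gets 5 ≥ 4 from δ — Nash equilibrium.
(β, δ): Rose prefers α (6 > 3); Colin prefers γ (5 > 4) — not an equilibrium.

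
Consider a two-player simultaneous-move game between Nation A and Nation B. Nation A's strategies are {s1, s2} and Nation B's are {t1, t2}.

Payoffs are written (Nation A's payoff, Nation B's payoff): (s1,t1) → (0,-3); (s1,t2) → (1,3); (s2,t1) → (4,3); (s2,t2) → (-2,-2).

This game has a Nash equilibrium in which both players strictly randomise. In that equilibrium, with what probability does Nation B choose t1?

Let y be the probability that Nation B plays t1. In a completely mixed equilibrium, Nation A must be indifferent between s1 and s2.
Nation A's expected payoff from s1 is (1−y); from s2 it is 4y − 2(1−y).
Setting these equal: −y + 1 = 6y − 2, so y = 3/7.

3/7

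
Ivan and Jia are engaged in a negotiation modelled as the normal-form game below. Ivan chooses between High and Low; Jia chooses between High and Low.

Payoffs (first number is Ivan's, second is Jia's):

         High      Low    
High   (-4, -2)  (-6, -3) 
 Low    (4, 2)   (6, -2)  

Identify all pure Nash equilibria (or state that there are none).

(High, High): Ivan prefers Low (4 > -4) — not an equilibrium.
(High, Low): Ivan prefers Low (6 > -6); Jia prefers High (-2 > -3) — not an equilibrium.
(Low, High): Ivan gets 4 ≥ -4 from High, and Jia gets 2 ≥ -2 from Low — Nash equilibrium.
(Low, Low): Jia prefers High (2 > -2) — not an equilibrium.

(Low, High)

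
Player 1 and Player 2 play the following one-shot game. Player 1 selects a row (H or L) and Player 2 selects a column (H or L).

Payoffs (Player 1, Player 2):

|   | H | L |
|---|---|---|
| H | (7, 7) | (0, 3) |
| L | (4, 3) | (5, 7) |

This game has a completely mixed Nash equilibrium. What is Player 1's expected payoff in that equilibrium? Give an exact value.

35/8

First find y, the probability Player 2 plays H, from Player 1's indifference between H and L: 7y = 4y + 5(1−y), giving y = 5/8.
Since Player 1 is indifferent in equilibrium, Player 1's expected payoff equals the payoff from either row against (5/8, 3/8). Using H: 7(5/8) = 35/8.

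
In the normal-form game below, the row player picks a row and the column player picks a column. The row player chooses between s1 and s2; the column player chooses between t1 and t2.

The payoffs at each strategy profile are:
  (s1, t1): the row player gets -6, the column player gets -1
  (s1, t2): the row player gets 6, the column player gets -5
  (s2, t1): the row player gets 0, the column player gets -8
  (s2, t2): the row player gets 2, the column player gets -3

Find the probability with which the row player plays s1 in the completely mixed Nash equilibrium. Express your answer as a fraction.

5/9

Let p be the probability that the row player plays s1. In a completely mixed equilibrium, the column player must be indifferent between t1 and t2.
The column player's expected payoff from t1 is −p − 8(1−p); from t2 it is −5p − 3(1−p).
Setting these equal: 7p − 8 = −2p − 3, so p = 5/9.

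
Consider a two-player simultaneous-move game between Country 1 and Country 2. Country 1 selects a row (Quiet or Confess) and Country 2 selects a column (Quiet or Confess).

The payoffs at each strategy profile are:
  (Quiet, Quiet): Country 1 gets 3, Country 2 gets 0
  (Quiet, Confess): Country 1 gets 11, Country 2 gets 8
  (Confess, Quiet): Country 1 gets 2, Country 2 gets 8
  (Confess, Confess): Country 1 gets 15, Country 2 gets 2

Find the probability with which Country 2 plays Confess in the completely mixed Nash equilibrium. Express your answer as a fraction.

1/5

Let q be the probability that Country 2 plays Quiet. In a completely mixed equilibrium, Country 1 must be indifferent between Quiet and Confess.
Country 1's expected payoff from Quiet is 3q + 11(1−q); from Confess it is 2q + 15(1−q).
Setting these equal: −8q + 11 = −13q + 15, so q = 4/5.
Therefore Country 2 plays Confess with probability 1 − 4/5 = 1/5.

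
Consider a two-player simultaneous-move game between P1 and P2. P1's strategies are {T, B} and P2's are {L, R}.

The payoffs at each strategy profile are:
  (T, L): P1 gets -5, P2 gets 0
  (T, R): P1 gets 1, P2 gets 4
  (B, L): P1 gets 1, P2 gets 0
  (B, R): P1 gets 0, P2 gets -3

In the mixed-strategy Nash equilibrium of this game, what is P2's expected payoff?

First find p, the probability P1 plays T, from P2's indifference between L and R: 0 = 4p − 3(1−p), giving p = 3/7.
Since P2 is indifferent in equilibrium, P2's expected payoff equals the payoff from either column against (3/7, 4/7). Using L: 0 = 0.

0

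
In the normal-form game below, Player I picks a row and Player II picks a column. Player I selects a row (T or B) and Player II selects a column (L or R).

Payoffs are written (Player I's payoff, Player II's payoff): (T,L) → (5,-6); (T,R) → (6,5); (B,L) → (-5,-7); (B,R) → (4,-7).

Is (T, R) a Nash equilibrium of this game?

Yes

At (T, R), Player I earns 6; switching to B would give 4, so Player I has no profitable deviation.
Player II earns 5; switching to L would give -6, so Player II has no profitable deviation.
Neither player can gain by a unilateral deviation, so this profile is a Nash equilibrium.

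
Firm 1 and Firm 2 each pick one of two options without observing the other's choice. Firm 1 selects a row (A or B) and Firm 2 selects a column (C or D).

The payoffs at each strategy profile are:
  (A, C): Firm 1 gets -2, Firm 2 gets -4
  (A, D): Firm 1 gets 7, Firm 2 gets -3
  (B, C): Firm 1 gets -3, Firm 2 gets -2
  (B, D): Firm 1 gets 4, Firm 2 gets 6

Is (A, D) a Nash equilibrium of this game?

At (A, D), Firm 1 earns 7; switching to B would give 4, so Firm 1 has no profitable deviation.
Firm 2 earns -3; switching to C would give -4, so Firm 2 has no profitable deviation.
Neither player can gain by a unilateral deviation, so this profile is a Nash equilibrium.

Yes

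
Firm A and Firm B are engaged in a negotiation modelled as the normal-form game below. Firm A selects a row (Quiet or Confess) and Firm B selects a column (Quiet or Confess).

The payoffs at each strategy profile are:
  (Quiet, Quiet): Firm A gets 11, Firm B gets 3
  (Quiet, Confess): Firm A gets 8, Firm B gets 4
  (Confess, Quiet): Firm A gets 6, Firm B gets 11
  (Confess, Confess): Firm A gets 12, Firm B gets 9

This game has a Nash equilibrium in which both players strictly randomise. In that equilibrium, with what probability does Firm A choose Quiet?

Let x be the probability that Firm A plays Quiet. In a completely mixed equilibrium, Firm B must be indifferent between Quiet and Confess.
Firm B's expected payoff from Quiet is 3x + 11(1−x); from Confess it is 4x + 9(1−x).
Setting these equal: −8x + 11 = −5x + 9, so x = 2/3.

2/3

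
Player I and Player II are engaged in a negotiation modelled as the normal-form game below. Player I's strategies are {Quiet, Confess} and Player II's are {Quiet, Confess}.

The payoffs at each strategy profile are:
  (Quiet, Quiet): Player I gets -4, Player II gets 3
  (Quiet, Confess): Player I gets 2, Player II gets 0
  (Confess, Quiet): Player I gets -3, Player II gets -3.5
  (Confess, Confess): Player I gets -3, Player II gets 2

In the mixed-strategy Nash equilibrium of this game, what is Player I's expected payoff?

-3

First find y, the probability Player II plays Quiet, from Player I's indifference between Quiet and Confess: −4y + 2(1−y) = −3y − 3(1−y), giving y = 5/6.
Since Player I is indifferent in equilibrium, Player I's expected payoff equals the payoff from either row against (5/6, 1/6). Using Quiet: −4(5/6) + 2(1/6) = -3.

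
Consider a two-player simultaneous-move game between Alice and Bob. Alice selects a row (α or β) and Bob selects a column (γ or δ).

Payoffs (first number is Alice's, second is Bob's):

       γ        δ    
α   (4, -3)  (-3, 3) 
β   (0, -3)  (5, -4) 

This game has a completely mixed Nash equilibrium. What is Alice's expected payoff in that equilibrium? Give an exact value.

First find q, the probability Bob plays γ, from Alice's indifference between α and β: 4q − 3(1−q) = 5(1−q), giving q = 2/3.
Since Alice is indifferent in equilibrium, Alice's expected payoff equals the payoff from either row against (2/3, 1/3). Using α: 4(2/3) − 3(1/3) = 5/3.

5/3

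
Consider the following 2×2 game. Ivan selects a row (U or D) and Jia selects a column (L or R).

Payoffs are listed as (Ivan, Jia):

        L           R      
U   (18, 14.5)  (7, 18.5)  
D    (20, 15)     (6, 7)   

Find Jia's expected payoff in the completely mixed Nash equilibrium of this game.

44/3

First find x, the probability Ivan plays U, from Jia's indifference between L and R: 14.5x + 15(1−x) = 18.5x + 7(1−x), giving x = 2/3.
Since Jia is indifferent in equilibrium, Jia's expected payoff equals the payoff from either column against (2/3, 1/3). Using L: 14.5(2/3) + 15(1/3) = 44/3.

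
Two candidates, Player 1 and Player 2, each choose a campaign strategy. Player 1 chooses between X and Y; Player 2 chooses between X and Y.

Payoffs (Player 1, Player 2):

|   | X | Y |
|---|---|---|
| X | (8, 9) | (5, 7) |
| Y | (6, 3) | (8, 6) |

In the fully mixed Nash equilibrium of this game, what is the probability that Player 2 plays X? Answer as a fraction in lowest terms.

Let y be the probability that Player 2 plays X. In a completely mixed equilibrium, Player 1 must be indifferent between X and Y.
Player 1's expected payoff from X is 8y + 5(1−y); from Y it is 6y + 8(1−y).
Setting these equal: 3y + 5 = −2y + 8, so y = 3/5.

3/5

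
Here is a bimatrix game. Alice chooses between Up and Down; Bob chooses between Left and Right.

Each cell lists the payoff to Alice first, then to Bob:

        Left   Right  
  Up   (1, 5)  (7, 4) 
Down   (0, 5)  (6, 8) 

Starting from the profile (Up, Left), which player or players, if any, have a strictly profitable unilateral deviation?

Alice at (Up, Left) earns 1; deviating to Down yields 0 — not better.
Bob earns 5; deviating to Right yields 4 — not better.
Neither player can strictly improve; the profile is a Nash equilibrium.

Neither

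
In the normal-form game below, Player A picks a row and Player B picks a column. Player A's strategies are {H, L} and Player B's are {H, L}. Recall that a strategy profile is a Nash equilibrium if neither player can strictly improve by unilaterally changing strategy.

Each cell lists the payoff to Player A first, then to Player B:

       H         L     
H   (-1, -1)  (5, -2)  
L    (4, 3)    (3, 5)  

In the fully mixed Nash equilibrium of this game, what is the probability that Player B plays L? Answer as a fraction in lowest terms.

5/7

Let y be the probability that Player B plays H. In a completely mixed equilibrium, Player A must be indifferent between H and L.
Player A's expected payoff from H is −y + 5(1−y); from L it is 4y + 3(1−y).
Setting these equal: −6y + 5 = y + 3, so y = 2/7.
Therefore Player B plays L with probability 1 − 2/7 = 5/7.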